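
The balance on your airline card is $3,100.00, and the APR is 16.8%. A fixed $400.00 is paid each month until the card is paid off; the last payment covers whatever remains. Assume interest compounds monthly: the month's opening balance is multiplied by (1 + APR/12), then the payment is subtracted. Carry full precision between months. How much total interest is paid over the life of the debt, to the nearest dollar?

Monthly rate r = 16.8%/12 = 1.4% = 0.014.
Payoff takes n = ⌈−ln(1 − rB₀/P)/ln(1+r)⌉ = ⌈8.261⌉ = 9 payments; the last is $104.88.
Total paid = 8·$400.00 + $104.88 = $3,304.88.
Total interest = total paid − principal = $3,304.88 − $3,100.00 = $204.88.

$205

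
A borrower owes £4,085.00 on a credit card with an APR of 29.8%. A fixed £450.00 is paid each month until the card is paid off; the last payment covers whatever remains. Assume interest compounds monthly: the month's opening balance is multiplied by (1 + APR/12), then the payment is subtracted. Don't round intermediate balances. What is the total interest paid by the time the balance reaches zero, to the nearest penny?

Monthly rate r = 29.8%/12 = 2.48333% = 0.0248333.
Payoff takes n = ⌈−ln(1 − rB₀/P)/ln(1+r)⌉ = ⌈10.414⌉ = 11 payments; the last is £187.53.
Total paid = 10·£450.00 + £187.53 = £4,687.53.
Total interest = total paid − principal = £4,687.53 − £4,085.00 = £602.53.

£602.53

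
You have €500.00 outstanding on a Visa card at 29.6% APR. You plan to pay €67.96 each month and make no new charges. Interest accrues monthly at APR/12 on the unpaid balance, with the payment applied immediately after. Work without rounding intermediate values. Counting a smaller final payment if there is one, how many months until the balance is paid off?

9 payments

Monthly rate r = 29.6%/12 = 2.46667% = 0.0246667.
Recurrence: B ← B·(1+r) − €67.96.
Month 1: interest €12.33; balance after payment €444.37.
Month 2: interest €10.96; balance after payment €387.37.
Closed form: n = −ln(1 − rB₀/P)/ln(1+r) = −ln(0.81852)/ln(1.02467) ≈ 8.218, so the balance reaches zero during payment 9.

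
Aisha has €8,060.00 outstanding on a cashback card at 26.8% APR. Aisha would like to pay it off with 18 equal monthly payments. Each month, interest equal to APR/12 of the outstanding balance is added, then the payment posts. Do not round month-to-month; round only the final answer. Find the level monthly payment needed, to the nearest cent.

€548.71

Monthly rate r = 26.8%/12 = 2.23333% = 0.0223333.
Level-payment amortization: P = B₀·r / (1 − (1+r)^(−n)) = 8060.00·0.0223333 / (1 − 1.02233^(−18)).
Denominator 1 − (1+r)^(−18) = 0.328053622.
P = 180.007 / 0.328053622 ≈ 548.71.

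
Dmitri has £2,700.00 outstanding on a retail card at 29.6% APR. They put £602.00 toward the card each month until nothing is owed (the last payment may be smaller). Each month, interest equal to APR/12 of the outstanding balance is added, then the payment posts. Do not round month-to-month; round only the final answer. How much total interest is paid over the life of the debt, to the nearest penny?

£197.64

Monthly rate r = 29.6%/12 = 2.46667% = 0.0246667.
Payoff takes n = ⌈−ln(1 − rB₀/P)/ln(1+r)⌉ = ⌈4.811⌉ = 5 payments; the last is £489.64.
Total paid = 4·£602.00 + £489.64 = £2,897.64.
Total interest = total paid − principal = £2,897.64 − £2,700.00 = £197.64.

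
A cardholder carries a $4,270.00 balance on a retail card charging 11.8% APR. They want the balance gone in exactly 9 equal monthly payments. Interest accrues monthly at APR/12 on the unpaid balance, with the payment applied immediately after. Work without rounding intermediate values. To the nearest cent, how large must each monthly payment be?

Monthly rate r = 11.8%/12 = 0.983333% = 0.00983333.
Level-payment amortization: P = B₀·r / (1 − (1+r)^(−n)) = 4270.00·0.00983333 / (1 − 1.00983^(−9)).
Denominator 1 − (1+r)^(−9) = 0.0843011242.
P = 41.9883 / 0.0843011242 ≈ 498.08.

$498.08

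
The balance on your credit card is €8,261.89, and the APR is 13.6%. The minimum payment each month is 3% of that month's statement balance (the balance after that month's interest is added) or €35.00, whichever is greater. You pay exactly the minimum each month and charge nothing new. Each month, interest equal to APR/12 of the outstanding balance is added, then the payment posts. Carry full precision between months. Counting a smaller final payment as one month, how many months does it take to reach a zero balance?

145 months

Monthly rate r = 13.6%/12 = 1.13333% = 0.0113333.
While 3% of the post-interest balance exceeds €35.00, each month B ← (B·(1+r))·(1 − 0.03), i.e. B shrinks by the factor (1+r)·0.97 = 0.98099.
This holds for months 1–103. Entering month 104 the balance is €1,144.68; 3% of the post-interest balance is now below €35.00, so the flat €35.00 minimum applies from here.
From month 104 a fixed €35.00 at rate r clears €1,144.68 in 42 more payments. Total: 103 + 42 = 145 months.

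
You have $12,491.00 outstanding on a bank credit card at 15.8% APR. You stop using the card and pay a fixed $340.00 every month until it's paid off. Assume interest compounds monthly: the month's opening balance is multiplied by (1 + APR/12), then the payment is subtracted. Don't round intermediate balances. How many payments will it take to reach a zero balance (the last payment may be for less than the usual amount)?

51 payments

Monthly rate r = 15.8%/12 = 1.31667% = 0.0131667.
Recurrence: B ← B·(1+r) − $340.00.
Month 1: interest $164.46; balance after payment $12,315.46.
Month 2: interest $162.15; balance after payment $12,137.62.
Closed form: n = −ln(1 − rB₀/P)/ln(1+r) = −ln(0.51628)/ln(1.01317) ≈ 50.540, so the balance reaches zero during payment 51.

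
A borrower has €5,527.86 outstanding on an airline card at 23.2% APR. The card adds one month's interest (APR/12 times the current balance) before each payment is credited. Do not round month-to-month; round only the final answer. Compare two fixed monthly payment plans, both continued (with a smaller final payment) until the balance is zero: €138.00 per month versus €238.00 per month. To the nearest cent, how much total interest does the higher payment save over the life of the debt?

Monthly rate r = 23.2%/12 = 1.93333% = 0.0193333.
At €138.00/mo: n = ⌈−ln(1 − rB₀/P)/ln(1+r)⌉ = 78 payments (last €106.07); total interest = total paid − €5,527.86 = €5,204.21.
At €238.00/mo: 32 payments (last €31.12); total interest €1,881.26.
Interest saved = €5,204.21 − €1,881.26 = €3,322.95.

€3,322.95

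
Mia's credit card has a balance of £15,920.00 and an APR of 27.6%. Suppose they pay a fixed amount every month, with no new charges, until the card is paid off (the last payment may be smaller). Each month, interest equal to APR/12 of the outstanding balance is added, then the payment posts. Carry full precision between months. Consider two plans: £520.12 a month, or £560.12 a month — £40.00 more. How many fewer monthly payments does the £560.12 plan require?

7 fewer payments

Monthly rate r = 27.6%/12 = 2.3% = 0.023.
At £520.12/mo: n = ⌈−ln(1 − rB₀/P)/ln(1+r)⌉ = 54 payments (last £279.92); total interest = total paid − £15,920.00 = £11,926.28.
At £560.12/mo: 47 payments (last £358.21); total interest £10,203.73.
Payments saved = 54 − 47 = 7.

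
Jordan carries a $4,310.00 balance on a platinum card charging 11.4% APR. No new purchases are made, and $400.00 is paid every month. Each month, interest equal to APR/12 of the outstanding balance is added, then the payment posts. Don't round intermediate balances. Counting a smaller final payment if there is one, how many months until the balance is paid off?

12 payments

Monthly rate r = 11.4%/12 = 0.95% = 0.0095.
Recurrence: B ← B·(1+r) − $400.00.
Month 1: interest $40.95; balance after payment $3,950.94.
Month 2: interest $37.53; balance after payment $3,588.48.
Closed form: n = −ln(1 − rB₀/P)/ln(1+r) = −ln(0.89764)/ln(1.0095) ≈ 11.421, so the balance reaches zero during payment 12.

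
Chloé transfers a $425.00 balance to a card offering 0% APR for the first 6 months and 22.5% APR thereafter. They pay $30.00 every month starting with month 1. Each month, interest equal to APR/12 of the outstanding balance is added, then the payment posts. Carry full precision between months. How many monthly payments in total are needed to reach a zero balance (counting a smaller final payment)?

15 payments

Promo months 1–6 at r₀ = 0%/12 = 0; months 7+ at r₁ = 22.5%/12 = 0.01875.
After month 6 (no interest yet): B = $425.00 − 6·$30.00 = $245.00.
Then at r₁ with $30.00/mo: n₂ = −ln(1 − r₁·B/P)/ln(1+r₁) ≈ 8.95 → 9 more payments.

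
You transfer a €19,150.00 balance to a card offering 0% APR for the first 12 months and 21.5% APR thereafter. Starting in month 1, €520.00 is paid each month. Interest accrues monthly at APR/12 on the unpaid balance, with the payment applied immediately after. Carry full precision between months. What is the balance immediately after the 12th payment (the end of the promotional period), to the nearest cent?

Promo months 1–12 at r₀ = 0%/12 = 0; months 13+ at r₁ = 21.5%/12 = 0.0179167.
After month 12 (no interest yet): B = €19,150.00 − 12·€520.00 = €12,910.00.

€12,910.00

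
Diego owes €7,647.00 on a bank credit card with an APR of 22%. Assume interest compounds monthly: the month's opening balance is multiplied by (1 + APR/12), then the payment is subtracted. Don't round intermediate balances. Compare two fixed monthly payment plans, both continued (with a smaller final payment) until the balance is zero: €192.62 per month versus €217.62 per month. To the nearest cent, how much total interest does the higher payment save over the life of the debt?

Monthly rate r = 22%/12 = 1.83333% = 0.0183333.
At €192.62/mo: n = ⌈−ln(1 − rB₀/P)/ln(1+r)⌉ = 72 payments (last €121.88); total interest = total paid − €7,647.00 = €6,150.90.
At €217.62/mo: 57 payments (last €192.72); total interest €4,732.44.
Interest saved = €6,150.90 − €4,732.44 = €1,418.46.

€1,418.46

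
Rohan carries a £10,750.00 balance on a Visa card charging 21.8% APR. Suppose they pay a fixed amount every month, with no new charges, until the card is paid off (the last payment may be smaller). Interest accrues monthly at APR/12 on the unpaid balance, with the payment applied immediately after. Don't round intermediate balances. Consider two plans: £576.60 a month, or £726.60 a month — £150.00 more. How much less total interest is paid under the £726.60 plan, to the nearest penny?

£609.43

Monthly rate r = 21.8%/12 = 1.81667% = 0.0181667.
At £576.60/mo: n = ⌈−ln(1 − rB₀/P)/ln(1+r)⌉ = 23 payments (last £559.36); total interest = total paid − £10,750.00 = £2,494.56.
At £726.60/mo: 18 payments (last £282.93); total interest £1,885.13.
Interest saved = £2,494.56 − £1,885.13 = £609.43.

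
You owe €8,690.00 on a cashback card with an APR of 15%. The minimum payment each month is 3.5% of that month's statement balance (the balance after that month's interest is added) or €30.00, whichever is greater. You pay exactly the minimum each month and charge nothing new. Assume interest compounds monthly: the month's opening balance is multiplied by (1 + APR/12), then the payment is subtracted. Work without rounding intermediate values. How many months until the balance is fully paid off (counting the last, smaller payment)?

Monthly rate r = 15%/12 = 1.25% = 0.0125.
While 3.5% of the post-interest balance exceeds €30.00, each month B ← (B·(1+r))·(1 − 0.035), i.e. B shrinks by the factor (1+r)·0.965 = 0.97706.
This holds for months 1–101. Entering month 102 the balance is €834.02; 3.5% of the post-interest balance is now below €30.00, so the flat €30.00 minimum applies from here.
From month 102 a fixed €30.00 at rate r clears €834.02 in 35 more payments. Total: 101 + 35 = 136 months.

136 months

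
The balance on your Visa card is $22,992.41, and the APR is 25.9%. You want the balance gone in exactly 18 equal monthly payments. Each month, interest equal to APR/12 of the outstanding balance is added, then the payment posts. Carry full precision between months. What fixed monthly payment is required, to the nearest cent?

Monthly rate r = 25.9%/12 = 2.15833% = 0.0215833.
Level-payment amortization: P = B₀·r / (1 − (1+r)^(−n)) = 22992.41·0.0215833 / (1 − 1.02158^(−18)).
Denominator 1 − (1+r)^(−18) = 0.319118369.
P = 496.253 / 0.319118369 ≈ 1555.07.

$1,555.07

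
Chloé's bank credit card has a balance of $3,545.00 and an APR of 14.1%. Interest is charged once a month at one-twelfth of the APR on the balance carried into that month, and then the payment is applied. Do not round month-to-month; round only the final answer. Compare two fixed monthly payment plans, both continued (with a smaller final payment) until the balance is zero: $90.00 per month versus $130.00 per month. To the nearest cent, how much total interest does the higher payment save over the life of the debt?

Monthly rate r = 14.1%/12 = 1.175% = 0.01175.
At $90.00/mo: n = ⌈−ln(1 − rB₀/P)/ln(1+r)⌉ = 54 payments (last $17.81); total interest = total paid − $3,545.00 = $1,242.81.
At $130.00/mo: 34 payments (last $8.74); total interest $753.74.
Interest saved = $1,242.81 − $753.74 = $489.07.

$489.07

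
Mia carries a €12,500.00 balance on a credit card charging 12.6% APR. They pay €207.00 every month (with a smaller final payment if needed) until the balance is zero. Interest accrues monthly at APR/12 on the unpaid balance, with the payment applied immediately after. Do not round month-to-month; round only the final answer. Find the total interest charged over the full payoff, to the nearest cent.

€7,422.45

Monthly rate r = 12.6%/12 = 1.05% = 0.0105.
Payoff takes n = ⌈−ln(1 − rB₀/P)/ln(1+r)⌉ = ⌈96.243⌉ = 97 payments; the last is €50.45.
Total paid = 96·€207.00 + €50.45 = €19,922.45.
Total interest = total paid − principal = €19,922.45 − €12,500.00 = €7,422.45.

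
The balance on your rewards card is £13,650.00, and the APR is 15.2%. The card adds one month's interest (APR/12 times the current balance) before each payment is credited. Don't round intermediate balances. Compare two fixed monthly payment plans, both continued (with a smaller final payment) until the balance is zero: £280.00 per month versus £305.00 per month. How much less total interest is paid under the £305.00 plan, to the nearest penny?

£1,102.47

Monthly rate r = 15.2%/12 = 1.26667% = 0.0126667.
At £280.00/mo: n = ⌈−ln(1 − rB₀/P)/ln(1+r)⌉ = 77 payments (last £98.41); total interest = total paid − £13,650.00 = £7,728.41.
At £305.00/mo: 67 payments (last £145.94); total interest £6,625.94.
Interest saved = £7,728.41 − £6,625.94 = £1,102.47.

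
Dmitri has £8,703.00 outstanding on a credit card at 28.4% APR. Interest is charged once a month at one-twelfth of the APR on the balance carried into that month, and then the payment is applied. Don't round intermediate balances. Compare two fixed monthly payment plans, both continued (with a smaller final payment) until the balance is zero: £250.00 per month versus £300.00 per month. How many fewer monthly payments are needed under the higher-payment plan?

Monthly rate r = 28.4%/12 = 2.36667% = 0.0236667.
At £250.00/mo: n = ⌈−ln(1 − rB₀/P)/ln(1+r)⌉ = 75 payments (last £61.27); total interest = total paid − £8,703.00 = £9,858.27.
At £300.00/mo: 50 payments (last £180.69); total interest £6,177.69.
Payments saved = 75 − 50 = 25.

25 fewer payments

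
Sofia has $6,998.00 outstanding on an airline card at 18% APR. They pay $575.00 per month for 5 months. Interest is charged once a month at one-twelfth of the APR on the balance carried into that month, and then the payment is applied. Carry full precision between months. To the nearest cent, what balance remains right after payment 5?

$4,576.28

Monthly rate r = 18%/12 = 1.5% = 0.015.
Each month: B ← B·(1+r) − $575.00.
Month 1: interest $104.97; balance after payment $6,527.97.
Month 2: interest $97.92; balance after payment $6,050.89.
Month 3: interest $90.76; balance after payment $5,566.65.
Month 4: interest $83.50; balance after payment $5,075.15.
Month 5: interest $76.13; balance after payment $4,576.28.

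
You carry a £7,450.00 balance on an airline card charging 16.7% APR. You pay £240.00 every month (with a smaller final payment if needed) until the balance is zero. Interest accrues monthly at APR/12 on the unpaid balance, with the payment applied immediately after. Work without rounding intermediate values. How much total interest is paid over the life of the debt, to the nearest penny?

£2,372.37

Monthly rate r = 16.7%/12 = 1.39167% = 0.0139167.
Payoff takes n = ⌈−ln(1 − rB₀/P)/ln(1+r)⌉ = ⌈40.926⌉ = 41 payments; the last is £222.37.
Total paid = 40·£240.00 + £222.37 = £9,822.37.
Total interest = total paid − principal = £9,822.37 − £7,450.00 = £2,372.37.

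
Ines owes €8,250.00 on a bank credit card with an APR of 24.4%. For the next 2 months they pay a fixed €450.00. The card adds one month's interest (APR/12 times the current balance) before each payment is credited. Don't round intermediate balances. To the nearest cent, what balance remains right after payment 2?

€7,679.76

Monthly rate r = 24.4%/12 = 2.03333% = 0.0203333.
Each month: B ← B·(1+r) − €450.00.
Month 1: interest €167.75; balance after payment €7,967.75.
Month 2: interest €162.01; balance after payment €7,679.76.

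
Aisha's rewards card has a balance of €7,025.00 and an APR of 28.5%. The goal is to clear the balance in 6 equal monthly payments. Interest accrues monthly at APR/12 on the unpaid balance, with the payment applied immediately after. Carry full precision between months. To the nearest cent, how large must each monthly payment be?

Monthly rate r = 28.5%/12 = 2.375% = 0.02375.
Level-payment amortization: P = B₀·r / (1 − (1+r)^(−n)) = 7025.00·0.02375 / (1 − 1.02375^(−6)).
Denominator 1 − (1+r)^(−6) = 0.131366626.
P = 166.844 / 0.131366626 ≈ 1270.06.

€1,270.06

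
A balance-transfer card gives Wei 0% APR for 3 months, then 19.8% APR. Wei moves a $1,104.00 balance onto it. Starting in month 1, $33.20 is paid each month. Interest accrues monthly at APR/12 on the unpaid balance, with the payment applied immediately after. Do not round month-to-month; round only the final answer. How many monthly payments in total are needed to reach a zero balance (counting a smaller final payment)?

Promo months 1–3 at r₀ = 0%/12 = 0; months 4+ at r₁ = 19.8%/12 = 0.0165.
After month 3 (no interest yet): B = $1,104.00 − 3·$33.20 = $1,004.40.
Then at r₁ with $33.20/mo: n₂ = −ln(1 − r₁·B/P)/ln(1+r₁) ≈ 42.25 → 43 more payments.

46 months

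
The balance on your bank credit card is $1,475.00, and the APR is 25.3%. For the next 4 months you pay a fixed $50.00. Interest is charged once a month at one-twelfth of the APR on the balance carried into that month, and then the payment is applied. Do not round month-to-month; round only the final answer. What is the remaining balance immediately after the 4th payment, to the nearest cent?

Monthly rate r = 25.3%/12 = 2.10833% = 0.0210833.
Each month: B ← B·(1+r) − $50.00.
Month 1: interest $31.10; balance after payment $1,456.10.
Month 2: interest $30.70; balance after payment $1,436.80.
Month 3: interest $30.29; balance after payment $1,417.09.
Month 4: interest $29.88; balance after payment $1,396.97.

$1,396.97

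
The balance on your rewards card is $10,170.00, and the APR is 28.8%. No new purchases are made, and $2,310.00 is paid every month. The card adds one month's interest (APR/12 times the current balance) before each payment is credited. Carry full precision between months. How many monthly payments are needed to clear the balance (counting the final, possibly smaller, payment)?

Monthly rate r = 28.8%/12 = 2.4% = 0.024.
Recurrence: B ← B·(1+r) − $2,310.00.
Month 1: interest $244.08; balance after payment $8,104.08.
Month 2: interest $194.50; balance after payment $5,988.58.
Month 3: interest $143.73; balance after payment $3,822.30.
Month 4: interest $91.74; balance after payment $1,604.04.
Month 5: interest $38.50; balance after payment $0.00.

5 months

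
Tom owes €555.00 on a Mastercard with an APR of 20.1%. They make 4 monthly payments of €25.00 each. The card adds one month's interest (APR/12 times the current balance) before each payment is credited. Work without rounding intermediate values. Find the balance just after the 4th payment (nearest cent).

Monthly rate r = 20.1%/12 = 1.675% = 0.01675.
Each month: B ← B·(1+r) − €25.00.
Month 1: interest €9.30; balance after payment €539.30.
Month 2: interest €9.03; balance after payment €523.33.
Month 3: interest €8.77; balance after payment €507.10.
Month 4: interest €8.49; balance after payment €490.59.

€490.59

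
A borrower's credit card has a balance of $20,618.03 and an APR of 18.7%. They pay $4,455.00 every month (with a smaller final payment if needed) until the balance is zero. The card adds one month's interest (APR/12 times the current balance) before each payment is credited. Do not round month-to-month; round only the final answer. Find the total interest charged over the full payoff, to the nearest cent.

$952.20

Monthly rate r = 18.7%/12 = 1.55833% = 0.0155833.
Payoff takes n = ⌈−ln(1 − rB₀/P)/ln(1+r)⌉ = ⌈4.841⌉ = 5 payments; the last is $3,750.23.
Total paid = 4·$4,455.00 + $3,750.23 = $21,570.23.
Total interest = total paid − principal = $21,570.23 − $20,618.03 = $952.20.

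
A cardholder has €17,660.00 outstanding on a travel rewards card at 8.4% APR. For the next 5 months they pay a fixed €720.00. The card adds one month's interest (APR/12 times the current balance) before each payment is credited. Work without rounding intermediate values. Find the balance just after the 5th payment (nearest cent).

€14,636.06

Monthly rate r = 8.4%/12 = 0.7% = 0.007.
Each month: B ← B·(1+r) − €720.00.
Month 1: interest €123.62; balance after payment €17,063.62.
Month 2: interest €119.45; balance after payment €16,463.07.
Month 3: interest €115.24; balance after payment €15,858.31.
Month 4: interest €111.01; balance after payment €15,249.31.
Month 5: interest €106.75; balance after payment €14,636.06.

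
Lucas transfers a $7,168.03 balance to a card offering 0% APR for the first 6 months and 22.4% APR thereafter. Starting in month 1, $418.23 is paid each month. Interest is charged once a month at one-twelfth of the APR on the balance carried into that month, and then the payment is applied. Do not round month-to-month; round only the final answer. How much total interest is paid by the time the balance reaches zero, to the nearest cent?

$613.57

Promo months 1–6 at r₀ = 0%/12 = 0; months 7+ at r₁ = 22.4%/12 = 0.0186667.
After month 6 (no interest yet): B = $7,168.03 − 6·$418.23 = $4,658.65.
Then at r₁ with $418.23/mo: n₂ = −ln(1 − r₁·B/P)/ln(1+r₁) ≈ 12.60 → 13 more payments.
Total paid = 18·$418.23 + $253.46 = $7,781.60; interest = $7,781.60 − $7,168.03 = $613.57.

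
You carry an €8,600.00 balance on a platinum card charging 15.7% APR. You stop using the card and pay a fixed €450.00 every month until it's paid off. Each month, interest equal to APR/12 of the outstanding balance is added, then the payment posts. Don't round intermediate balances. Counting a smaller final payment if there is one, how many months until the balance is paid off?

23 payments

Monthly rate r = 15.7%/12 = 1.30833% = 0.0130833.
Recurrence: B ← B·(1+r) − €450.00.
Month 1: interest €112.52; balance after payment €8,262.52.
Month 2: interest €108.10; balance after payment €7,920.62.
Closed form: n = −ln(1 − rB₀/P)/ln(1+r) = −ln(0.74996)/ln(1.01308) ≈ 22.136, so the balance reaches zero during payment 23.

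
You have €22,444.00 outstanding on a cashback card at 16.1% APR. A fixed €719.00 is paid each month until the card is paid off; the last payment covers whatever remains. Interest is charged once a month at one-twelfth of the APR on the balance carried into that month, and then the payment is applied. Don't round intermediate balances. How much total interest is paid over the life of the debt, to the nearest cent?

Monthly rate r = 16.1%/12 = 1.34167% = 0.0134167.
Payoff takes n = ⌈−ln(1 − rB₀/P)/ln(1+r)⌉ = ⌈40.719⌉ = 41 payments; the last is €517.66.
Total paid = 40·€719.00 + €517.66 = €29,277.66.
Total interest = total paid − principal = €29,277.66 − €22,444.00 = €6,833.66.

€6,833.66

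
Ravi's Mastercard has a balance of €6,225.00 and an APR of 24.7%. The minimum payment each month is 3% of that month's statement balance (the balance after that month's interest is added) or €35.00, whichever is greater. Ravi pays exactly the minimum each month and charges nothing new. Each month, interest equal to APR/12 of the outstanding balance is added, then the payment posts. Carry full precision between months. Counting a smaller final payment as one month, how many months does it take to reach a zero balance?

223 months

Monthly rate r = 24.7%/12 = 2.05833% = 0.0205833.
While 3% of the post-interest balance exceeds €35.00, each month B ← (B·(1+r))·(1 − 0.03), i.e. B shrinks by the factor (1+r)·0.97 = 0.98997.
This holds for months 1–169. Entering month 170 the balance is €1,132.28; 3% of the post-interest balance is now below €35.00, so the flat €35.00 minimum applies from here.
From month 170 a fixed €35.00 at rate r clears €1,132.28 in 54 more payments. Total: 169 + 54 = 223 months.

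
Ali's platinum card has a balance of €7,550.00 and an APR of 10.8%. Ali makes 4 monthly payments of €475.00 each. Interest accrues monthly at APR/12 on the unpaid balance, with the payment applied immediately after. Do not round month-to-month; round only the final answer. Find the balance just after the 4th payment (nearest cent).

Monthly rate r = 10.8%/12 = 0.9% = 0.009.
Each month: B ← B·(1+r) − €475.00.
Month 1: interest €67.95; balance after payment €7,142.95.
Month 2: interest €64.29; balance after payment €6,732.24.
Month 3: interest €60.59; balance after payment €6,317.83.
Month 4: interest €56.86; balance after payment €5,899.69.

€5,899.69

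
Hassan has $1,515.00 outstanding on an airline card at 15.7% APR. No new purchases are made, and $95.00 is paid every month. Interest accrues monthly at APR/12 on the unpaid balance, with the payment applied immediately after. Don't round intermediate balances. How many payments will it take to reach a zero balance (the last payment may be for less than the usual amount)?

Monthly rate r = 15.7%/12 = 1.30833% = 0.0130833.
Recurrence: B ← B·(1+r) − $95.00.
Month 1: interest $19.82; balance after payment $1,439.82.
Month 2: interest $18.84; balance after payment $1,363.66.
Closed form: n = −ln(1 − rB₀/P)/ln(1+r) = −ln(0.79136)/ln(1.01308) ≈ 18.003, so the balance reaches zero during payment 19.

19 payments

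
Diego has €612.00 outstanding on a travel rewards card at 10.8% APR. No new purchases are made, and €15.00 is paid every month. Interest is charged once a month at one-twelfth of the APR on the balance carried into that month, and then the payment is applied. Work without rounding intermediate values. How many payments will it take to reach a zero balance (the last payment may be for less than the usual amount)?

Monthly rate r = 10.8%/12 = 0.9% = 0.009.
Recurrence: B ← B·(1+r) − €15.00.
Month 1: interest €5.51; balance after payment €602.51.
Month 2: interest €5.42; balance after payment €592.93.
Closed form: n = −ln(1 − rB₀/P)/ln(1+r) = −ln(0.6328)/ln(1.009) ≈ 51.073, so the balance reaches zero during payment 52.

52 payments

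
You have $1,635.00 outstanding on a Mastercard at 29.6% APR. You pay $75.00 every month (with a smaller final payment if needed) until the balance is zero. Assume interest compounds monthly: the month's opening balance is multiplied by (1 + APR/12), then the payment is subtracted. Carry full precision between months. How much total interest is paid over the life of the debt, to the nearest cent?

Monthly rate r = 29.6%/12 = 2.46667% = 0.0246667.
Payoff takes n = ⌈−ln(1 − rB₀/P)/ln(1+r)⌉ = ⌈31.666⌉ = 32 payments; the last is $50.14.
Total paid = 31·$75.00 + $50.14 = $2,375.14.
Total interest = total paid − principal = $2,375.14 − $1,635.00 = $740.14.

$740.14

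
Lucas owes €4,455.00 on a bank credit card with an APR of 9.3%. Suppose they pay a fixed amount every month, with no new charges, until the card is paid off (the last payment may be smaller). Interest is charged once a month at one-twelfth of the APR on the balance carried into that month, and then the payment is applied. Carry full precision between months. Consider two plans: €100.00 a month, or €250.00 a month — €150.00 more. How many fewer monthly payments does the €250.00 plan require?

Monthly rate r = 9.3%/12 = 0.775% = 0.00775.
At €100.00/mo: n = ⌈−ln(1 − rB₀/P)/ln(1+r)⌉ = 55 payments (last €85.98); total interest = total paid − €4,455.00 = €1,030.98.
At €250.00/mo: 20 payments (last €62.99); total interest €357.99.
Payments saved = 55 − 20 = 35.

35 fewer payments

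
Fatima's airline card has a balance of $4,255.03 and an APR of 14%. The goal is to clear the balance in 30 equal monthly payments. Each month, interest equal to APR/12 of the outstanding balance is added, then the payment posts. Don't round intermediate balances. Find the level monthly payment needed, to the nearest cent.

$168.92

Monthly rate r = 14%/12 = 1.16667% = 0.0116667.
Level-payment amortization: P = B₀·r / (1 − (1+r)^(−n)) = 4255.03·0.0116667 / (1 − 1.01167^(−30)).
Denominator 1 − (1+r)^(−30) = 0.293882818.
P = 49.642 / 0.293882818 ≈ 168.92.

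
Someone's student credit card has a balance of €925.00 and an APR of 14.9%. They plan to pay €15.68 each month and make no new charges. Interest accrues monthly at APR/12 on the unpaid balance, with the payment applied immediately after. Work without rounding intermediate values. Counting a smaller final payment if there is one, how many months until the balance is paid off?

Monthly rate r = 14.9%/12 = 1.24167% = 0.0124167.
Recurrence: B ← B·(1+r) − €15.68.
Month 1: interest €11.49; balance after payment €920.81.
Month 2: interest €11.43; balance after payment €916.56.
Closed form: n = −ln(1 − rB₀/P)/ln(1+r) = −ln(0.26751)/ln(1.01242) ≈ 106.853, so the balance reaches zero during payment 107.

107 months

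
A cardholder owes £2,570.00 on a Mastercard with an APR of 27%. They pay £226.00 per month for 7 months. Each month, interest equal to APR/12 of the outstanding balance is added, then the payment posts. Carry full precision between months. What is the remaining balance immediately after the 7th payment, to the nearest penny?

£1,310.26

Monthly rate r = 27%/12 = 2.25% = 0.0225.
Each month: B ← B·(1+r) − £226.00.
Month 1: interest £57.82; balance after payment £2,401.82.
Month 2: interest £54.04; balance after payment £2,229.87.
Month 3: interest £50.17; balance after payment £2,054.04.
Month 4: interest £46.22; balance after payment £1,874.25.
Month 5: interest £42.17; balance after payment £1,690.42.
Month 6: interest £38.03; balance after payment £1,502.46.
Month 7: interest £33.81; balance after payment £1,310.26.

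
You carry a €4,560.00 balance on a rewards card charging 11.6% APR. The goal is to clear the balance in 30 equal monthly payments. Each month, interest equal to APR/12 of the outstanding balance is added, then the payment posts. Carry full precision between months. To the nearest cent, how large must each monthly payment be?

Monthly rate r = 11.6%/12 = 0.966667% = 0.00966667.
Level-payment amortization: P = B₀·r / (1 − (1+r)^(−n)) = 4560.00·0.00966667 / (1 − 1.00967^(−30)).
Denominator 1 − (1+r)^(−30) = 0.250693601.
P = 44.08 / 0.250693601 ≈ 175.83.

€175.83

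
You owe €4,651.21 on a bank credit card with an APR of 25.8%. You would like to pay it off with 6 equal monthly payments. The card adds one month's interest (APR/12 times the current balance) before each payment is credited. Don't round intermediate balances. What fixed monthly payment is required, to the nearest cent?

€834.57

Monthly rate r = 25.8%/12 = 2.15% = 0.0215.
Level-payment amortization: P = B₀·r / (1 − (1+r)^(−n)) = 4651.21·0.0215 / (1 − 1.0215^(−6)).
Denominator 1 − (1+r)^(−6) = 0.11982349.
P = 100.001 / 0.11982349 ≈ 834.57.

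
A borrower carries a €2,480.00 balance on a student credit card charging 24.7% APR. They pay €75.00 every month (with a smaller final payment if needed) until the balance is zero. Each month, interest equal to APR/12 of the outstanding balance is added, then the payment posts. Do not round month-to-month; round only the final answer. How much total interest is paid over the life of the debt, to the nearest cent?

Monthly rate r = 24.7%/12 = 2.05833% = 0.0205833.
Payoff takes n = ⌈−ln(1 − rB₀/P)/ln(1+r)⌉ = ⌈56.020⌉ = 57 payments; the last is €1.55.
Total paid = 56·€75.00 + €1.55 = €4,201.55.
Total interest = total paid − principal = €4,201.55 − €2,480.00 = €1,721.55.

€1,721.55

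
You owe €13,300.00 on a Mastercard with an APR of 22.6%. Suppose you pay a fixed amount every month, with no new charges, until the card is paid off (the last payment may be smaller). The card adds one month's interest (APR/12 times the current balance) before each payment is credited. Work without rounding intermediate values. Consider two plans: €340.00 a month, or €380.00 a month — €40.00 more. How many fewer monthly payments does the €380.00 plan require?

14 fewer payments

Monthly rate r = 22.6%/12 = 1.88333% = 0.0188333.
At €340.00/mo: n = ⌈−ln(1 − rB₀/P)/ln(1+r)⌉ = 72 payments (last €179.19); total interest = total paid − €13,300.00 = €11,019.19.
At €380.00/mo: 58 payments (last €262.37); total interest €8,622.37.
Payments saved = 72 − 58 = 14.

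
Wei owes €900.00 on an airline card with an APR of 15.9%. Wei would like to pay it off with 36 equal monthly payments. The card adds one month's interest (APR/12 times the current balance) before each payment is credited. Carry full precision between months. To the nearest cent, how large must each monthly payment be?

€31.60

Monthly rate r = 15.9%/12 = 1.325% = 0.01325.
Level-payment amortization: P = B₀·r / (1 − (1+r)^(−n)) = 900.00·0.01325 / (1 − 1.01325^(−36)).
Denominator 1 − (1+r)^(−36) = 0.377410269.
P = 11.925 / 0.377410269 ≈ 31.60.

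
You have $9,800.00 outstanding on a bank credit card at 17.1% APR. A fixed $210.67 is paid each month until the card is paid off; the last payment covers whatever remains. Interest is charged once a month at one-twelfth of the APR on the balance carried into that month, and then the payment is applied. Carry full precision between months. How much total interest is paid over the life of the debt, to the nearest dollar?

$6,389

Monthly rate r = 17.1%/12 = 1.425% = 0.01425.
Payoff takes n = ⌈−ln(1 − rB₀/P)/ln(1+r)⌉ = ⌈76.846⌉ = 77 payments; the last is $178.49.
Total paid = 76·$210.67 + $178.49 = $16,189.41.
Total interest = total paid − principal = $16,189.41 − $9,800.00 = $6,389.41.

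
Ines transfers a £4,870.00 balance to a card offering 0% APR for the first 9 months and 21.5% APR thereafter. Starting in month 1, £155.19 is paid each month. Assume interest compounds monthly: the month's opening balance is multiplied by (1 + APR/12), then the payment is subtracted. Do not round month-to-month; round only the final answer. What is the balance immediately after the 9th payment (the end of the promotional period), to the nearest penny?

£3,473.29

Promo months 1–9 at r₀ = 0%/12 = 0; months 10+ at r₁ = 21.5%/12 = 0.0179167.
After month 9 (no interest yet): B = £4,870.00 − 9·£155.19 = £3,473.29.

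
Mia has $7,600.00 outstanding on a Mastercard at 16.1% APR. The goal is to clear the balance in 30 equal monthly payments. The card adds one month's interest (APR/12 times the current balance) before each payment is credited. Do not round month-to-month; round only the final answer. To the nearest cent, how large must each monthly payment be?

$309.40

Monthly rate r = 16.1%/12 = 1.34167% = 0.0134167.
Level-payment amortization: P = B₀·r / (1 − (1+r)^(−n)) = 7600.00·0.0134167 / (1 − 1.01342^(−30)).
Denominator 1 − (1+r)^(−30) = 0.329561837.
P = 101.967 / 0.329561837 ≈ 309.40.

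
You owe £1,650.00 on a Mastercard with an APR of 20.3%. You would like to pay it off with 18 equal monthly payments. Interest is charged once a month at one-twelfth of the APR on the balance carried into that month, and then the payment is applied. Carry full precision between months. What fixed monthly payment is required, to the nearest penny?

£107.10

Monthly rate r = 20.3%/12 = 1.69167% = 0.0169167.
Level-payment amortization: P = B₀·r / (1 − (1+r)^(−n)) = 1650.00·0.0169167 / (1 − 1.01692^(−18)).
Denominator 1 − (1+r)^(−18) = 0.260627275.
P = 27.9125 / 0.260627275 ≈ 107.10.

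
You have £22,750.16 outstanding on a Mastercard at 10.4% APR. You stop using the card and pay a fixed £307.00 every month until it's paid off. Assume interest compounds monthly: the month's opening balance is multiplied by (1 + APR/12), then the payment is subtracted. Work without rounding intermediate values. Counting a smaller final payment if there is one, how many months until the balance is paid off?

Monthly rate r = 10.4%/12 = 0.866667% = 0.00866667.
Recurrence: B ← B·(1+r) − £307.00.
Month 1: interest £197.17; balance after payment £22,640.33.
Month 2: interest £196.22; balance after payment £22,529.54.
Closed form: n = −ln(1 − rB₀/P)/ln(1+r) = −ln(0.35776)/ln(1.00867) ≈ 119.117, so the balance reaches zero during payment 120.

120 months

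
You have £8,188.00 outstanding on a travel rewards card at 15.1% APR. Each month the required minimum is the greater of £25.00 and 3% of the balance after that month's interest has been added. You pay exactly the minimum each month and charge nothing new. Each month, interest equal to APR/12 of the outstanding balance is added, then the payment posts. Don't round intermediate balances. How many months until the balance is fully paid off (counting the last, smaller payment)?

171 months

Monthly rate r = 15.1%/12 = 1.25833% = 0.0125833.
While 3% of the post-interest balance exceeds £25.00, each month B ← (B·(1+r))·(1 − 0.03), i.e. B shrinks by the factor (1+r)·0.97 = 0.98221.
This holds for months 1–128. Entering month 129 the balance is £822.43; 3% of the post-interest balance is now below £25.00, so the flat £25.00 minimum applies from here.
From month 129 a fixed £25.00 at rate r clears £822.43 in 43 more payments. Total: 128 + 43 = 171 months.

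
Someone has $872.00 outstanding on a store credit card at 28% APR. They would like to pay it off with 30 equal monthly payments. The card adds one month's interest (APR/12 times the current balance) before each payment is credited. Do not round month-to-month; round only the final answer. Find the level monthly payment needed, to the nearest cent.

Monthly rate r = 28%/12 = 2.33333% = 0.0233333.
Level-payment amortization: P = B₀·r / (1 − (1+r)^(−n)) = 872.00·0.0233333 / (1 − 1.02333^(−30)).
Denominator 1 − (1+r)^(−30) = 0.49940515.
P = 20.3467 / 0.49940515 ≈ 40.74.

$40.74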